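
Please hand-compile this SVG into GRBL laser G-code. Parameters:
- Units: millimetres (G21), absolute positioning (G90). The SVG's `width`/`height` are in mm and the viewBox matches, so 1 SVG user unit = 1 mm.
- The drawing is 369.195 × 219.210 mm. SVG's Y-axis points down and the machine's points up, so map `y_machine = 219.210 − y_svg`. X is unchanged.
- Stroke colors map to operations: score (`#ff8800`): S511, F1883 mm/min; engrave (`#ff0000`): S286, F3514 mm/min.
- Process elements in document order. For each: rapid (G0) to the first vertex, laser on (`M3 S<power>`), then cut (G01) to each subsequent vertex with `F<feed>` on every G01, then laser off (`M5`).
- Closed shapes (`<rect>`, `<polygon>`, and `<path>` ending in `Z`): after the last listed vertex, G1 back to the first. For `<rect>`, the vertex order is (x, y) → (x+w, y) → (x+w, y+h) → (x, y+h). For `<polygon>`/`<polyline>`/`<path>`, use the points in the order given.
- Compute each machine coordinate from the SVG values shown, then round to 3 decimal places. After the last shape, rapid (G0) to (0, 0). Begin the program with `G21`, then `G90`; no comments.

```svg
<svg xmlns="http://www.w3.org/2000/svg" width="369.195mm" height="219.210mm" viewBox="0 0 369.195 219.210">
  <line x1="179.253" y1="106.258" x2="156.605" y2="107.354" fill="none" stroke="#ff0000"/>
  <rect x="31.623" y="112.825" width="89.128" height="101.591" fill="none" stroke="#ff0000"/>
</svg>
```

G21
G90
G0 X179.253 Y112.952
M3 S286
G01 X156.605 Y111.856 F3514
M5
G0 X31.623 Y106.385
M3 S286
G01 X120.751 Y106.385 F3514
G01 X120.751 Y4.794 F3514
G01 X31.623 Y4.794 F3514
G01 X31.623 Y106.385 F3514
M5
G0 X0.000 Y0.000

Since the viewBox matches the mm dimensions, user units are millimetres directly. The only transform is the Y-flip y_m = 219.210 − y_svg.

Shape 1 is a line segment drawn with `<line>`. Its stroke #ff0000 means engrave at S286, F3514. After flipping Y the toolpath is (179.253,112.952) → (156.605,111.856).

Shape 2 is a rectangle drawn with `<rect>`. Its stroke #ff0000 means engrave at S286, F3514. After flipping Y the toolpath is (31.623,106.385) → (120.751,106.385) → (120.751,4.794) → (31.623,4.794) → (31.623,106.385), returning to the start.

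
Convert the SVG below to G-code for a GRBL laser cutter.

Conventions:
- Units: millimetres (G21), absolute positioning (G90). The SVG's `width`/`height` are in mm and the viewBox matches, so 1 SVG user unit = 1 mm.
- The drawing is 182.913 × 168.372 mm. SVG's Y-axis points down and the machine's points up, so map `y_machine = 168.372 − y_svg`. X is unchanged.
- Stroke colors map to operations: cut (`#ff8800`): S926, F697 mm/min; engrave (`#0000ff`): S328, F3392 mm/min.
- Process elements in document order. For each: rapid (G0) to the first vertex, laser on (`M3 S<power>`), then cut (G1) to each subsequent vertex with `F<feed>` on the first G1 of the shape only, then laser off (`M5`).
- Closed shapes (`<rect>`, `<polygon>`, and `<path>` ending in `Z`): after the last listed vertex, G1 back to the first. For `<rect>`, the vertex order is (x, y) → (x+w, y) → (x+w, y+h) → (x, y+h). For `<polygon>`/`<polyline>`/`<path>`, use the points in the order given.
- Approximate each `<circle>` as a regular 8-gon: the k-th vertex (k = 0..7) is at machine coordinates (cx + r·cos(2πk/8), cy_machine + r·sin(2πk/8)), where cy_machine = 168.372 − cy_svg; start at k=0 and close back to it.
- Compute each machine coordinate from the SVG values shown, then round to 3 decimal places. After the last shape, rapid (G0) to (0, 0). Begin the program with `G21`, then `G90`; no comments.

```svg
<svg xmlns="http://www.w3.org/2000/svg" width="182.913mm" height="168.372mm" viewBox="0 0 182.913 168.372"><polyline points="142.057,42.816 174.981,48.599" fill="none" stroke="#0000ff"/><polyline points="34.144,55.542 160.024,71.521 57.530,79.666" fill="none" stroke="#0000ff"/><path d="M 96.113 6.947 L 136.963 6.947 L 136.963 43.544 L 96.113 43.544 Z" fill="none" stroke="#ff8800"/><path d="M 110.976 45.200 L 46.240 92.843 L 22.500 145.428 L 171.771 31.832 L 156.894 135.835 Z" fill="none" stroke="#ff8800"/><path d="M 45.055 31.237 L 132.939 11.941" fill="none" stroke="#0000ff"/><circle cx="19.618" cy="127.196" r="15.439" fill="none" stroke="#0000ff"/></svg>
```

viewBox `0 0 182.913 168.372` with mm width/height → 1 unit = 1 mm. Flip: y_m = 168.372 − y_svg.

**Shape 1** — `<polyline>` line segment, stroke `#0000ff` → engrave (S328, F3392). Machine vertices: (142.057,125.556) → (174.981,119.773). Open path.

**Shape 2** — `<polyline>` open polyline, stroke `#0000ff` → engrave (S328, F3392). Machine vertices: (34.144,112.830) → (160.024,96.851) → (57.530,88.706). Open path.

**Shape 3** — `<path>` rectangle, stroke `#ff8800` → cut (S926, F697). Machine vertices: (96.113,161.425) → (136.963,161.425) → (136.963,124.828) → (96.113,124.828) → (96.113,161.425). Closed: final G1 returns to the first vertex.

**Shape 4** — `<path>` closed polygon, stroke `#ff8800` → cut (S926, F697). Machine vertices: (110.976,123.172) → (46.240,75.529) → (22.500,22.944) → (171.771,136.540) → (156.894,32.537) → (110.976,123.172). Closed: final G1 returns to the first vertex.

**Shape 5** — `<path>` line segment, stroke `#0000ff` → engrave (S328, F3392). Machine vertices: (45.055,137.135) → (132.939,156.431). Open path.

**Shape 6** — `<circle>` circle, stroke `#0000ff` → engrave (S328, F3392). Machine vertices: (35.057,41.176) → (30.535,52.093) → (19.618,56.615) → (8.701,52.093) → (4.179,41.176) → (8.701,30.259) → (19.618,25.737) → (30.535,30.259) → (35.057,41.176). Closed: final G1 returns to the first vertex.

G21
G90
G0 X142.057 Y125.556
M3 S328
G1 X174.981 Y119.773 F3392
M5
G0 X34.144 Y112.830
M3 S328
G1 X160.024 Y96.851 F3392
G1 X57.530 Y88.706
M5
G0 X96.113 Y161.425
M3 S926
G1 X136.963 Y161.425 F697
G1 X136.963 Y124.828
G1 X96.113 Y124.828
G1 X96.113 Y161.425
M5
G0 X110.976 Y123.172
M3 S926
G1 X46.240 Y75.529 F697
G1 X22.500 Y22.944
G1 X171.771 Y136.540
G1 X156.894 Y32.537
G1 X110.976 Y123.172
M5
G0 X45.055 Y137.135
M3 S328
G1 X132.939 Y156.431 F3392
M5
G0 X35.057 Y41.176
M3 S328
G1 X30.535 Y52.093 F3392
G1 X19.618 Y56.615
G1 X8.701 Y52.093
G1 X4.179 Y41.176
G1 X8.701 Y30.259
G1 X19.618 Y25.737
G1 X30.535 Y30.259
G1 X35.057 Y41.176
M5
G0 X0.000 Y0.000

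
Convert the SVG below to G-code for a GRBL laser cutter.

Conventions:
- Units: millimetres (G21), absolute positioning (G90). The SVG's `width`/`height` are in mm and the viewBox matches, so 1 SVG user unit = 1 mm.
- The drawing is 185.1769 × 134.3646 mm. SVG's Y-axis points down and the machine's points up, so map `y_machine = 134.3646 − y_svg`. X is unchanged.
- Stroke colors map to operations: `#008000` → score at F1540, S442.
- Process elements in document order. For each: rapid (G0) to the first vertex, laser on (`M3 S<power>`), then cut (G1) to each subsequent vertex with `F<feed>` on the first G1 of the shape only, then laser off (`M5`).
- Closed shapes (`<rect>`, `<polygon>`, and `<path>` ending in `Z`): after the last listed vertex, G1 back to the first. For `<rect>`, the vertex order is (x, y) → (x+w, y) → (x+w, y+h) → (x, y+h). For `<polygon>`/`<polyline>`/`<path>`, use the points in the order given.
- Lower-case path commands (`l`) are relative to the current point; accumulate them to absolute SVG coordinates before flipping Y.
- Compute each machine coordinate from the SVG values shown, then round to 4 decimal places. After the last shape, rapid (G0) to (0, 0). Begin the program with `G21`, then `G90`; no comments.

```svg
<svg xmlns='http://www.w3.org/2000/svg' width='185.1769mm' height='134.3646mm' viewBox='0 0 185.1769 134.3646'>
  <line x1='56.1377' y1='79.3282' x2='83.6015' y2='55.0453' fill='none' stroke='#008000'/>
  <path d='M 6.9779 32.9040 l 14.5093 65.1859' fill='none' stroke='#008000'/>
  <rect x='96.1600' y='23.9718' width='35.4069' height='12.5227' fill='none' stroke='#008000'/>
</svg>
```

Since the viewBox matches the mm dimensions, user units are millimetres directly. The only transform is the Y-flip y_m = 134.3646 − y_svg.

Shape 1 is a line segment drawn with `<line>`. Its stroke #008000 means score at S442, F1540. After flipping Y the toolpath is (56.1377,55.0364) → (83.6015,79.3193).

Shape 2 is a line segment drawn with `<path>`. Its stroke #008000 means score at S442, F1540. After flipping Y the toolpath is (6.9779,101.4606) → (21.4872,36.2747).

Shape 3 is a rectangle drawn with `<rect>`. Its stroke #008000 means score at S442, F1540. After flipping Y the toolpath is (96.1600,110.3928) → (131.5669,110.3928) → (131.5669,97.8701) → (96.1600,97.8701) → (96.1600,110.3928), returning to the start.

G21
G90
G0 X56.1377 Y55.0364
M3 S442
G1 X83.6015 Y79.3193 F1540
M5
G0 X6.9779 Y101.4606
M3 S442
G1 X21.4872 Y36.2747 F1540
M5
G0 X96.1600 Y110.3928
M3 S442
G1 X131.5669 Y110.3928 F1540
G1 X131.5669 Y97.8701
G1 X96.1600 Y97.8701
G1 X96.1600 Y110.3928
M5
G0 X0.0000 Y0.0000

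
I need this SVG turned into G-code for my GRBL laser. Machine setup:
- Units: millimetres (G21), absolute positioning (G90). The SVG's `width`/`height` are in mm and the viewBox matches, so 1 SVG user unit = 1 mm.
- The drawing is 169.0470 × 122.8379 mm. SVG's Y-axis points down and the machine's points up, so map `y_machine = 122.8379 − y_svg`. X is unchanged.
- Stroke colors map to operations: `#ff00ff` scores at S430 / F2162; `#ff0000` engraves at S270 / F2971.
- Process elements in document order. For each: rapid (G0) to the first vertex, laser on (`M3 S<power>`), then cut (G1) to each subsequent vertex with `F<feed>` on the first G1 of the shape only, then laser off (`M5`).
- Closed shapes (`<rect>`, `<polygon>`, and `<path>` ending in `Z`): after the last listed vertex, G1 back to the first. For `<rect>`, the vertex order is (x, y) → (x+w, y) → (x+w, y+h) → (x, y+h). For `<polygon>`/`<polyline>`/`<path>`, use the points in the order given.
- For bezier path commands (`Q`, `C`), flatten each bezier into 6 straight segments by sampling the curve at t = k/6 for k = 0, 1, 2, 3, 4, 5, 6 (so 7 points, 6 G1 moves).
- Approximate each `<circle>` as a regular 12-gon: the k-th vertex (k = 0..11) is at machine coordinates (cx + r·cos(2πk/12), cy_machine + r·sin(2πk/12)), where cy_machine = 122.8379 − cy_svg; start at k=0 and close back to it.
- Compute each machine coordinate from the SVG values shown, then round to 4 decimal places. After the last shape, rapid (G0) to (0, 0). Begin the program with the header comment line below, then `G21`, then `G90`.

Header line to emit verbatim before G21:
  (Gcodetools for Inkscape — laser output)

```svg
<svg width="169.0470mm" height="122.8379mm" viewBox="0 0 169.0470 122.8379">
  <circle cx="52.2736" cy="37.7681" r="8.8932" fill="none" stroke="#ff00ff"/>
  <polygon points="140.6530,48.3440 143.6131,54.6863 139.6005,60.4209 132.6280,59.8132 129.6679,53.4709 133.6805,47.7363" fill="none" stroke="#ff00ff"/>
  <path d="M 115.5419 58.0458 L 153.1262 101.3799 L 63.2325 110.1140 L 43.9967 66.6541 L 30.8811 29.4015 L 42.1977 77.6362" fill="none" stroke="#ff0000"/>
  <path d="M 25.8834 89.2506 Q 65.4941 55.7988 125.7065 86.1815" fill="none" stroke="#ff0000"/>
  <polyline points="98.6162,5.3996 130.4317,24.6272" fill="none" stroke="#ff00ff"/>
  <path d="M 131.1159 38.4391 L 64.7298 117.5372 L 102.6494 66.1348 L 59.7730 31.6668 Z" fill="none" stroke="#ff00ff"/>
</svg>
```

(Gcodetools for Inkscape — laser output)
G21
G90
G0 X61.1668 Y85.0698
M3 S430
G1 X59.9753 Y89.5164 F2162
G1 X56.7202 Y92.7715
G1 X52.2736 Y93.9630
G1 X47.8270 Y92.7715
G1 X44.5719 Y89.5164
G1 X43.3804 Y85.0698
G1 X44.5719 Y80.6232
G1 X47.8270 Y77.3681
G1 X52.2736 Y76.1766
G1 X56.7202 Y77.3681
G1 X59.9753 Y80.6232
G1 X61.1668 Y85.0698
M5
G0 X140.6530 Y74.4939
M3 S430
G1 X143.6131 Y68.1516 F2162
G1 X139.6005 Y62.4170
G1 X132.6280 Y63.0247
G1 X129.6679 Y69.3670
G1 X133.6805 Y75.1016
G1 X140.6530 Y74.4939
M5
G0 X115.5419 Y64.7921
M3 S270
G1 X153.1262 Y21.4580 F2971
G1 X63.2325 Y12.7239
G1 X43.9967 Y56.1838
G1 X30.8811 Y93.4364
G1 X42.1977 Y45.2017
M5
G0 X25.8834 Y33.5873
M3 S270
G1 X39.6592 Y42.9647 F2971
G1 X54.5796 Y48.7958
G1 X70.6445 Y51.0805
G1 X87.8540 Y49.8188
G1 X106.2080 Y45.0108
G1 X125.7065 Y36.6564
M5
G0 X98.6162 Y117.4383
M3 S430
G1 X130.4317 Y98.2107 F2162
M5
G0 X131.1159 Y84.3988
M3 S430
G1 X64.7298 Y5.3007 F2162
G1 X102.6494 Y56.7031
G1 X59.7730 Y91.1711
G1 X131.1159 Y84.3988
M5
G0 X0.0000 Y0.0000

viewBox `0 0 169.0470 122.8379` with mm width/height → 1 unit = 1 mm. Flip: y_m = 122.8379 − y_svg.

**Shape 1** — `<circle>` circle, stroke `#ff00ff` → score (S430, F2162). Machine vertices: (61.1668,85.0698) → (59.9753,89.5164) → (56.7202,92.7715) → (52.2736,93.9630) → (47.8270,92.7715) → (44.5719,89.5164) → (43.3804,85.0698) → (44.5719,80.6232) → (47.8270,77.3681) → (52.2736,76.1766) → (56.7202,77.3681) → (59.9753,80.6232) → (61.1668,85.0698). Closed: final G1 returns to the first vertex.

**Shape 2** — `<polygon>` regular polygon, stroke `#ff00ff` → score (S430, F2162). Machine vertices: (140.6530,74.4939) → (143.6131,68.1516) → (139.6005,62.4170) → (132.6280,63.0247) → (129.6679,69.3670) → (133.6805,75.1016) → (140.6530,74.4939). Closed: final G1 returns to the first vertex.

**Shape 3** — `<path>` open polyline, stroke `#ff0000` → engrave (S270, F2971). Machine vertices: (115.5419,64.7921) → (153.1262,21.4580) → (63.2325,12.7239) → (43.9967,56.1838) → (30.8811,93.4364) → (42.1977,45.2017). Open path.

**Shape 4** — `<path>` quadratic bezier, stroke `#ff0000` → engrave (S270, F2971). Control points (SVG): P0=(25.8834,89.2506), P1=(65.4941,55.7988), P2=(125.7065,86.1815); sampled at t=k/6. Machine vertices: (25.8834,33.5873) → (39.6592,42.9647) → (54.5796,48.7958) → (70.6445,51.0805) → (87.8540,49.8188) → (106.2080,45.0108) → (125.7065,36.6564). Open path.

**Shape 5** — `<polyline>` line segment, stroke `#ff00ff` → score (S430, F2162). Machine vertices: (98.6162,117.4383) → (130.4317,98.2107). Open path.

**Shape 6** — `<path>` closed polygon, stroke `#ff00ff` → score (S430, F2162). Machine vertices: (131.1159,84.3988) → (64.7298,5.3007) → (102.6494,56.7031) → (59.7730,91.1711) → (131.1159,84.3988). Closed: final G1 returns to the first vertex.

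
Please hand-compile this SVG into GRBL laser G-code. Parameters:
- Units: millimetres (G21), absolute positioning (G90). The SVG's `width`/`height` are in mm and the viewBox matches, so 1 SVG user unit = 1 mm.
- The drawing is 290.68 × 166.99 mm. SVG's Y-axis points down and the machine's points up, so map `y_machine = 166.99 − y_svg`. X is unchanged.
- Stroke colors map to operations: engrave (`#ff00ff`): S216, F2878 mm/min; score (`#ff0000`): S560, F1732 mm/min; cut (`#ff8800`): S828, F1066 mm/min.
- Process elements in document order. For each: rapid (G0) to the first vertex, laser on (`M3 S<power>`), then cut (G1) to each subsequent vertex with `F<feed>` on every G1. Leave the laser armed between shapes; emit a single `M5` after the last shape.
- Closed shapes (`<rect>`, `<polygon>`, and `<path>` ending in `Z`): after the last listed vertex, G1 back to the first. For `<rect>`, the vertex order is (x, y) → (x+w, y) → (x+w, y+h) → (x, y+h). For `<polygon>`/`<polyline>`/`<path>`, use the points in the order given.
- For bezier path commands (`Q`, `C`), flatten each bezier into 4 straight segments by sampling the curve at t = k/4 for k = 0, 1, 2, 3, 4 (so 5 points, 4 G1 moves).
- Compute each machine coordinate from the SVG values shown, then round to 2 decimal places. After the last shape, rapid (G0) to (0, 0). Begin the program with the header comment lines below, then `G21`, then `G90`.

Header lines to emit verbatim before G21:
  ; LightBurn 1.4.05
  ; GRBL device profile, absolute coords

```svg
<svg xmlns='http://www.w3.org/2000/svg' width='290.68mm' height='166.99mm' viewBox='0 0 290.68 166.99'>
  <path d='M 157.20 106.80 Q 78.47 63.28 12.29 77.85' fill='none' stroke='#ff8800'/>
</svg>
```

; LightBurn 1.4.05
; GRBL device profile, absolute coords
G21
G90
G0 X157.20 Y60.19
M3 S828
G1 X118.62 Y78.32 F1066
G1 X81.61 Y89.19 F1066
G1 X46.16 Y92.79 F1066
G1 X12.29 Y89.14 F1066
M5
G0 X0.00 Y0.00

Since the viewBox matches the mm dimensions, user units are millimetres directly. The only transform is the Y-flip y_m = 166.99 − y_svg.

Shape 1 is a quadratic bezier drawn with `<path>`. Its stroke #ff8800 means cut at S828, F1066. After flipping Y the toolpath is (157.20,60.19) → (118.62,78.32) → (81.61,89.19) → (46.16,92.79) → (12.29,89.14).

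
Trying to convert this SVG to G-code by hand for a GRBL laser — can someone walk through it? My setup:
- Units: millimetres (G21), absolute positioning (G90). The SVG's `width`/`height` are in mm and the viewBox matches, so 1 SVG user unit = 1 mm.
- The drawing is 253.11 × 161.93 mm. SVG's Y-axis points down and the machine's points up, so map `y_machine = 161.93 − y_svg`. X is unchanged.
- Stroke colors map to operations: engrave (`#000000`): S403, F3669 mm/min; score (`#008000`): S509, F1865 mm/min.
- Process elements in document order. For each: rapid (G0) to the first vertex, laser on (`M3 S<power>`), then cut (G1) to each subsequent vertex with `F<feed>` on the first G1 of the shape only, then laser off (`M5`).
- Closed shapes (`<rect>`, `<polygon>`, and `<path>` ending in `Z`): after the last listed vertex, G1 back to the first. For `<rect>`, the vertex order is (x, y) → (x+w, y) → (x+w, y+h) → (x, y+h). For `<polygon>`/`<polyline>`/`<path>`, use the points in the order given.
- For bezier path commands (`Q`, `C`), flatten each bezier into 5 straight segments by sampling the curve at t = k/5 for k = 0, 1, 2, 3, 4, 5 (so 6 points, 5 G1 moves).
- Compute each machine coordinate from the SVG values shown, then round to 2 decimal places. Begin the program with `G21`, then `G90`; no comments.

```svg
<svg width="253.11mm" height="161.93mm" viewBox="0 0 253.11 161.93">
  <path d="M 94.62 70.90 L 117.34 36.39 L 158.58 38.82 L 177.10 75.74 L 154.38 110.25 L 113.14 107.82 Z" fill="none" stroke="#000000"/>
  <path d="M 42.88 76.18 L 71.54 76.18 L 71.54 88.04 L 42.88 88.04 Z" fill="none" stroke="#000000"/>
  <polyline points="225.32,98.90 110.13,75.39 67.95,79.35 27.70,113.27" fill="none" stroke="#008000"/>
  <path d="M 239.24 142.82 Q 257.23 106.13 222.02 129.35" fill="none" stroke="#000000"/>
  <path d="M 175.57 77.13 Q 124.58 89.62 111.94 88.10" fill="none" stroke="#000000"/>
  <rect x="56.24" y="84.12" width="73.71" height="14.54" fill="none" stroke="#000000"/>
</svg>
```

G21
G90
G0 X94.62 Y91.03
M3 S403
G1 X117.34 Y125.54 F3669
G1 X158.58 Y123.11
G1 X177.10 Y86.19
G1 X154.38 Y51.68
G1 X113.14 Y54.11
G1 X94.62 Y91.03
M5
G0 X42.88 Y85.75
M3 S403
G1 X71.54 Y85.75 F3669
G1 X71.54 Y73.89
G1 X42.88 Y73.89
G1 X42.88 Y85.75
M5
G0 X225.32 Y63.03
M3 S509
G1 X110.13 Y86.54 F1865
G1 X67.95 Y82.58
G1 X27.70 Y48.66
M5
G0 X239.24 Y19.11
M3 S403
G1 X244.31 Y31.39 F3669
G1 X245.12 Y38.88
G1 X241.68 Y41.57
G1 X233.98 Y39.47
G1 X222.02 Y32.58
M5
G0 X175.57 Y84.80
M3 S403
G1 X156.71 Y80.36 F3669
G1 X140.91 Y77.05
G1 X128.19 Y74.86
G1 X118.53 Y73.78
G1 X111.94 Y73.83
M5
G0 X56.24 Y77.81
M3 S403
G1 X129.95 Y77.81 F3669
G1 X129.95 Y63.27
G1 X56.24 Y63.27
G1 X56.24 Y77.81
M5

1 u = 1 mm; y_m = 161.93 − y.

[1] `<path>` regular polygon, #000000→engrave S403 F3669: (94.62,91.03) → (117.34,125.54) → (158.58,123.11) → (177.10,86.19) → (154.38,51.68) → (113.14,54.11) → (94.62,91.03) (closed)

[2] `<path>` rectangle, #000000→engrave S403 F3669: (42.88,85.75) → (71.54,85.75) → (71.54,73.89) → (42.88,73.89) → (42.88,85.75) (closed)

[3] `<polyline>` open polyline, #008000→score S509 F1865: (225.32,63.03) → (110.13,86.54) → (67.95,82.58) → (27.70,48.66)

[4] `<path>` quadratic bezier, #000000→engrave S403 F3669: (239.24,19.11) → (244.31,31.39) → (245.12,38.88) → (241.68,41.57) → (233.98,39.47) → (222.02,32.58)

[5] `<path>` quadratic bezier, #000000→engrave S403 F3669: (175.57,84.80) → (156.71,80.36) → (140.91,77.05) → (128.19,74.86) → (118.53,73.78) → (111.94,73.83)

[6] `<rect>` rectangle, #000000→engrave S403 F3669: (56.24,77.81) → (129.95,77.81) → (129.95,63.27) → (56.24,63.27) → (56.24,77.81) (closed)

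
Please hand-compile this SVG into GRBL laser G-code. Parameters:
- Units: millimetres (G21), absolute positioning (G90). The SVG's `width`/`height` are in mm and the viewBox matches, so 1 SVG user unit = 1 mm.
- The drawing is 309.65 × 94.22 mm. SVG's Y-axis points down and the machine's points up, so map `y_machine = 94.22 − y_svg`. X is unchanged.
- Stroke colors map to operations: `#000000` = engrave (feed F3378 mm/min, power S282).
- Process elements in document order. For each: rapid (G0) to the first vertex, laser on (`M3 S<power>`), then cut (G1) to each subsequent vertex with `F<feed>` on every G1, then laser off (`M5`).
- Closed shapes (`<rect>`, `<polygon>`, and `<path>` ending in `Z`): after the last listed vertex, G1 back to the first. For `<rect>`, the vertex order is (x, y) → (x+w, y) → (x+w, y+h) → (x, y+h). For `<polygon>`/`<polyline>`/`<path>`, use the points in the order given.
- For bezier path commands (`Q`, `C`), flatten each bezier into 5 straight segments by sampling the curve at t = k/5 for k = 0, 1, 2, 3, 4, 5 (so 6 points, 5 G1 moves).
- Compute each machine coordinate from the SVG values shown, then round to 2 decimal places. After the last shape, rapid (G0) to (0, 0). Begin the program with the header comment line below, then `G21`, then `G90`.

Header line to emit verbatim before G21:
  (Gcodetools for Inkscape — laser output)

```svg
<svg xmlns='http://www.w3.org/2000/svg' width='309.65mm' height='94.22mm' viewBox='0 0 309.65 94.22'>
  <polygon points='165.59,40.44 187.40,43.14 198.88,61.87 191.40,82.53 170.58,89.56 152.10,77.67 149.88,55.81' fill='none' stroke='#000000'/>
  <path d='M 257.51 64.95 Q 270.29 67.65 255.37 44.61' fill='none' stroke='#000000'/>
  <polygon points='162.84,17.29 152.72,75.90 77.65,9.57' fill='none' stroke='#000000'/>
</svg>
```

Since the viewBox matches the mm dimensions, user units are millimetres directly. The only transform is the Y-flip y_m = 94.22 − y_svg.

Shape 1 is a regular polygon drawn with `<polygon>`. Its stroke #000000 means engrave at S282, F3378. After flipping Y the toolpath is (165.59,53.78) → (187.40,51.08) → (198.88,32.35) → (191.40,11.69) → (170.58,4.66) → (152.10,16.55) → (149.88,38.41) → (165.59,53.78), returning to the start.

Shape 2 is a quadratic bezier drawn with `<path>`. Its stroke #000000 means engrave at S282, F3378. After flipping Y the toolpath is (257.51,29.27) → (261.51,29.22) → (263.30,31.23) → (262.87,35.30) → (260.23,41.42) → (255.37,49.61).

Shape 3 is a closed polygon drawn with `<polygon>`. Its stroke #000000 means engrave at S282, F3378. After flipping Y the toolpath is (162.84,76.93) → (152.72,18.32) → (77.65,84.65) → (162.84,76.93), returning to the start.

(Gcodetools for Inkscape — laser output)
G21
G90
G0 X165.59 Y53.78
M3 S282
G1 X187.40 Y51.08 F3378
G1 X198.88 Y32.35 F3378
G1 X191.40 Y11.69 F3378
G1 X170.58 Y4.66 F3378
G1 X152.10 Y16.55 F3378
G1 X149.88 Y38.41 F3378
G1 X165.59 Y53.78 F3378
M5
G0 X257.51 Y29.27
M3 S282
G1 X261.51 Y29.22 F3378
G1 X263.30 Y31.23 F3378
G1 X262.87 Y35.30 F3378
G1 X260.23 Y41.42 F3378
G1 X255.37 Y49.61 F3378
M5
G0 X162.84 Y76.93
M3 S282
G1 X152.72 Y18.32 F3378
G1 X77.65 Y84.65 F3378
G1 X162.84 Y76.93 F3378
M5
G0 X0.00 Y0.00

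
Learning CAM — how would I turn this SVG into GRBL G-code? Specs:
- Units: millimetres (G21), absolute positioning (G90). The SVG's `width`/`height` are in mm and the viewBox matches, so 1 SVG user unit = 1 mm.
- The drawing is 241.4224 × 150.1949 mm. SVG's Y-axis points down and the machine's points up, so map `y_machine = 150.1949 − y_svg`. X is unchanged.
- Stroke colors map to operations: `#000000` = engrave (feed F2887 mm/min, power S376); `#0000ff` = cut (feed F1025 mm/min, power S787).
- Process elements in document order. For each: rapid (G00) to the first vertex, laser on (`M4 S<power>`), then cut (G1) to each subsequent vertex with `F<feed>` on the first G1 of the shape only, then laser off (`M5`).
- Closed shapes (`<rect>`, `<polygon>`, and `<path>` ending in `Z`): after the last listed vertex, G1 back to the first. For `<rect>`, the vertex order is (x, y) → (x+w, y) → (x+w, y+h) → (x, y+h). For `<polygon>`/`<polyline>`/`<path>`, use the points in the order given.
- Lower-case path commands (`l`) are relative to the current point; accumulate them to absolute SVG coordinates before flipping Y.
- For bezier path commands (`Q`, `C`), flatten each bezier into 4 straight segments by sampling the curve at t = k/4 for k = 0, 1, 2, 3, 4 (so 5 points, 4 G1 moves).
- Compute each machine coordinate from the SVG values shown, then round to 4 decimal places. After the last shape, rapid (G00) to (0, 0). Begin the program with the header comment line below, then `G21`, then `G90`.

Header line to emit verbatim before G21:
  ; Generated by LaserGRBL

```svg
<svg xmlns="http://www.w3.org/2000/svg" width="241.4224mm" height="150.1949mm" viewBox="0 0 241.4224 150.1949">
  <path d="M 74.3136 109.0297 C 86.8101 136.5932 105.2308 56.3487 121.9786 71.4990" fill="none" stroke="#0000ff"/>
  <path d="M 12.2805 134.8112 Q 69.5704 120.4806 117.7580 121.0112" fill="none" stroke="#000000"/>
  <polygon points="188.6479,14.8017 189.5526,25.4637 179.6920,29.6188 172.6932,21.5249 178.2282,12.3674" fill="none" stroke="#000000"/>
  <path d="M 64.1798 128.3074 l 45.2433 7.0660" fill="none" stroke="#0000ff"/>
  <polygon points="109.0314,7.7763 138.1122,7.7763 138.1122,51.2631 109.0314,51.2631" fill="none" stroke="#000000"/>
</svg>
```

; Generated by LaserGRBL
G21
G90
G00 X74.3136 Y41.1652
M4 S787
G1 X84.6781 Y37.5315 F1025
G1 X96.5519 Y55.2756
G1 X109.2228 Y75.3471
G1 X121.9786 Y78.6959
M5
G00 X12.2805 Y15.3837
M4 S376
G1 X40.3566 Y21.6202 F2887
G1 X67.2948 Y25.9990
G1 X93.0953 Y28.5202
G1 X117.7580 Y29.1837
M5
G00 X188.6479 Y135.3932
M4 S376
G1 X189.5526 Y124.7312 F2887
G1 X179.6920 Y120.5761
G1 X172.6932 Y128.6700
G1 X178.2282 Y137.8275
G1 X188.6479 Y135.3932
M5
G00 X64.1798 Y21.8875
M4 S787
G1 X109.4231 Y14.8215 F1025
M5
G00 X109.0314 Y142.4186
M4 S376
G1 X138.1122 Y142.4186 F2887
G1 X138.1122 Y98.9318
G1 X109.0314 Y98.9318
G1 X109.0314 Y142.4186
M5
G00 X0.0000 Y0.0000

Since the viewBox matches the mm dimensions, user units are millimetres directly. The only transform is the Y-flip y_m = 150.1949 − y_svg.

Shape 1 is a cubic bezier drawn with `<path>`. Its stroke #0000ff means cut at S787, F1025. After flipping Y the toolpath is (74.3136,41.1652) → (84.6781,37.5315) → (96.5519,55.2756) → (109.2228,75.3471) → (121.9786,78.6959).

Shape 2 is a quadratic bezier drawn with `<path>`. Its stroke #000000 means engrave at S376, F2887. After flipping Y the toolpath is (12.2805,15.3837) → (40.3566,21.6202) → (67.2948,25.9990) → (93.0953,28.5202) → (117.7580,29.1837).

Shape 3 is a regular polygon drawn with `<polygon>`. Its stroke #000000 means engrave at S376, F2887. After flipping Y the toolpath is (188.6479,135.3932) → (189.5526,124.7312) → (179.6920,120.5761) → (172.6932,128.6700) → (178.2282,137.8275) → (188.6479,135.3932), returning to the start.

Shape 4 is a line segment drawn with `<path>`. Its stroke #0000ff means cut at S787, F1025. After flipping Y the toolpath is (64.1798,21.8875) → (109.4231,14.8215).

Shape 5 is a rectangle drawn with `<polygon>`. Its stroke #000000 means engrave at S376, F2887. After flipping Y the toolpath is (109.0314,142.4186) → (138.1122,142.4186) → (138.1122,98.9318) → (109.0314,98.9318) → (109.0314,142.4186), returning to the start.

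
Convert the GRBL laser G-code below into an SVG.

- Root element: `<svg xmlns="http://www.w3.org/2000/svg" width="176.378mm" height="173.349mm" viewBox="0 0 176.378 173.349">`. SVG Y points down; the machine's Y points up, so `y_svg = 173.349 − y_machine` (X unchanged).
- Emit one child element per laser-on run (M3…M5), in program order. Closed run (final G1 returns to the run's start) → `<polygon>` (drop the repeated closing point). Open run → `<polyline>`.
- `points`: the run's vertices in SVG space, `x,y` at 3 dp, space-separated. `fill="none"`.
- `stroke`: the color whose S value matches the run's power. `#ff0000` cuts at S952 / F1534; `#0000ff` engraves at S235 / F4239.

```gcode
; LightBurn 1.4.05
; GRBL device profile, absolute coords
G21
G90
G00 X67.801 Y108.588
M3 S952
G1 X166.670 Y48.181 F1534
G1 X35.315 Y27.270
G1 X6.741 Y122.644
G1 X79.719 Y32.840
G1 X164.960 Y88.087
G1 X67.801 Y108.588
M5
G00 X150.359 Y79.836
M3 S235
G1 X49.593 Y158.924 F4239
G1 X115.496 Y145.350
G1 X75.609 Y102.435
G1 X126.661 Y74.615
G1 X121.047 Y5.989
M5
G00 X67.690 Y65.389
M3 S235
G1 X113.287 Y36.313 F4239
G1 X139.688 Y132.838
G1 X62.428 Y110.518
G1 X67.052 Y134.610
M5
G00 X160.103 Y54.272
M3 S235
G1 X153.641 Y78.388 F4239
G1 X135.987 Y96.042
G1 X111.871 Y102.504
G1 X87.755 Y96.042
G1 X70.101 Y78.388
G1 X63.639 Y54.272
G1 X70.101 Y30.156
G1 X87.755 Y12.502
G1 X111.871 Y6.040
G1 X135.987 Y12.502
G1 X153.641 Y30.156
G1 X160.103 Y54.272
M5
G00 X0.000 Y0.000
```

y_svg = 173.349 − y_m.

[1] S952→`#ff0000` (cut); closed run; points: 67.801,64.761 166.670,125.168 35.315,146.079 6.741,50.705 79.719,140.509 164.960,85.262

[2] S235→`#0000ff` (engrave); open run; points: 150.359,93.513 49.593,14.425 115.496,27.999 75.609,70.914 126.661,98.734 121.047,167.360

[3] S235→`#0000ff` (engrave); open run; points: 67.690,107.960 113.287,137.036 139.688,40.511 62.428,62.831 67.052,38.739

[4] S235→`#0000ff` (engrave); closed run; points: 160.103,119.077 153.641,94.961 135.987,77.307 111.871,70.845 87.755,77.307 70.101,94.961 63.639,119.077 70.101,143.193 87.755,160.847 111.871,167.309 135.987,160.847 153.641,143.193

<svg xmlns="http://www.w3.org/2000/svg" width="176.378mm" height="173.349mm" viewBox="0 0 176.378 173.349">
  <polygon points="67.801,64.761 166.670,125.168 35.315,146.079 6.741,50.705 79.719,140.509 164.960,85.262" fill="none" stroke="#ff0000"/>
  <polyline points="150.359,93.513 49.593,14.425 115.496,27.999 75.609,70.914 126.661,98.734 121.047,167.360" fill="none" stroke="#0000ff"/>
  <polyline points="67.690,107.960 113.287,137.036 139.688,40.511 62.428,62.831 67.052,38.739" fill="none" stroke="#0000ff"/>
  <polygon points="160.103,119.077 153.641,94.961 135.987,77.307 111.871,70.845 87.755,77.307 70.101,94.961 63.639,119.077 70.101,143.193 87.755,160.847 111.871,167.309 135.987,160.847 153.641,143.193" fill="none" stroke="#0000ff"/>
</svg>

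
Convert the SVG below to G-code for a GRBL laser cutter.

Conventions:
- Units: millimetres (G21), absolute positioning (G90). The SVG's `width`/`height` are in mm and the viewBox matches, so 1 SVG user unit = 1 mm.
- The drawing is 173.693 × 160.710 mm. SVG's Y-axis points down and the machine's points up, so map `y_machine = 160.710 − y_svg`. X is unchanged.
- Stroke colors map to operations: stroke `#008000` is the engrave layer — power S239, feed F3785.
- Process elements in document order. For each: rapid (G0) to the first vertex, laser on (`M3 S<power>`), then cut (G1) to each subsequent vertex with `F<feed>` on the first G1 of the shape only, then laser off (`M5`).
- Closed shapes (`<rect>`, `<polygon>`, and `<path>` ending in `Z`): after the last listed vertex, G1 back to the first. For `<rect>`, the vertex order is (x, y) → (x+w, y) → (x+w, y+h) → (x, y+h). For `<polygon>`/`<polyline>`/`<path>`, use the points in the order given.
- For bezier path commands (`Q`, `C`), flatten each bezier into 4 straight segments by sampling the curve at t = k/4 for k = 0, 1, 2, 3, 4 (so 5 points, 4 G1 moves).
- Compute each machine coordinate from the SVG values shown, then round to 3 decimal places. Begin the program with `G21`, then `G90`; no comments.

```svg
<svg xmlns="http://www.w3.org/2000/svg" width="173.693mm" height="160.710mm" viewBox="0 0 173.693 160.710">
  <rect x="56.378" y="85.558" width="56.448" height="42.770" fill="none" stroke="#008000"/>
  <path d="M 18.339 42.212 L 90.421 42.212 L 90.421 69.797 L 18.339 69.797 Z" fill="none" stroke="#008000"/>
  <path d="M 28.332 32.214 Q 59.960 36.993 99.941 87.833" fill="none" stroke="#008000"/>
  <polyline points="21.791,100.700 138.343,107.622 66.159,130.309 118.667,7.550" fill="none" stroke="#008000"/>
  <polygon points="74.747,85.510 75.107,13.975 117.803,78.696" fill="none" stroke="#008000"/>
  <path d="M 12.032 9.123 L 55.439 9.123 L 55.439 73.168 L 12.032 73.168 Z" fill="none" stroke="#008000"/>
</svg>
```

viewBox `0 0 173.693 160.710` with mm width/height → 1 unit = 1 mm. Flip: y_m = 160.710 − y_svg.

**Shape 1** — `<rect>` rectangle, stroke `#008000` → engrave (S239, F3785). Machine vertices: (56.378,75.152) → (112.826,75.152) → (112.826,32.382) → (56.378,32.382) → (56.378,75.152). Closed: final G1 returns to the first vertex.

**Shape 2** — `<path>` rectangle, stroke `#008000` → engrave (S239, F3785). Machine vertices: (18.339,118.498) → (90.421,118.498) → (90.421,90.913) → (18.339,90.913) → (18.339,118.498). Closed: final G1 returns to the first vertex.

**Shape 3** — `<path>` quadratic bezier, stroke `#008000` → engrave (S239, F3785). Control points (SVG): P0=(28.332,32.214), P1=(59.960,36.993), P2=(99.941,87.833); sampled at t=k/4. Machine vertices: (28.332,128.496) → (44.668,123.228) → (62.048,112.202) → (80.473,95.418) → (99.941,72.877). Open path.

**Shape 4** — `<polyline>` open polyline, stroke `#008000` → engrave (S239, F3785). Machine vertices: (21.791,60.010) → (138.343,53.088) → (66.159,30.401) → (118.667,153.160). Open path.

**Shape 5** — `<polygon>` closed polygon, stroke `#008000` → engrave (S239, F3785). Machine vertices: (74.747,75.200) → (75.107,146.735) → (117.803,82.014) → (74.747,75.200). Closed: final G1 returns to the first vertex.

**Shape 6** — `<path>` rectangle, stroke `#008000` → engrave (S239, F3785). Machine vertices: (12.032,151.587) → (55.439,151.587) → (55.439,87.542) → (12.032,87.542) → (12.032,151.587). Closed: final G1 returns to the first vertex.

G21
G90
G0 X56.378 Y75.152
M3 S239
G1 X112.826 Y75.152 F3785
G1 X112.826 Y32.382
G1 X56.378 Y32.382
G1 X56.378 Y75.152
M5
G0 X18.339 Y118.498
M3 S239
G1 X90.421 Y118.498 F3785
G1 X90.421 Y90.913
G1 X18.339 Y90.913
G1 X18.339 Y118.498
M5
G0 X28.332 Y128.496
M3 S239
G1 X44.668 Y123.228 F3785
G1 X62.048 Y112.202
G1 X80.473 Y95.418
G1 X99.941 Y72.877
M5
G0 X21.791 Y60.010
M3 S239
G1 X138.343 Y53.088 F3785
G1 X66.159 Y30.401
G1 X118.667 Y153.160
M5
G0 X74.747 Y75.200
M3 S239
G1 X75.107 Y146.735 F3785
G1 X117.803 Y82.014
G1 X74.747 Y75.200
M5
G0 X12.032 Y151.587
M3 S239
G1 X55.439 Y151.587 F3785
G1 X55.439 Y87.542
G1 X12.032 Y87.542
G1 X12.032 Y151.587
M5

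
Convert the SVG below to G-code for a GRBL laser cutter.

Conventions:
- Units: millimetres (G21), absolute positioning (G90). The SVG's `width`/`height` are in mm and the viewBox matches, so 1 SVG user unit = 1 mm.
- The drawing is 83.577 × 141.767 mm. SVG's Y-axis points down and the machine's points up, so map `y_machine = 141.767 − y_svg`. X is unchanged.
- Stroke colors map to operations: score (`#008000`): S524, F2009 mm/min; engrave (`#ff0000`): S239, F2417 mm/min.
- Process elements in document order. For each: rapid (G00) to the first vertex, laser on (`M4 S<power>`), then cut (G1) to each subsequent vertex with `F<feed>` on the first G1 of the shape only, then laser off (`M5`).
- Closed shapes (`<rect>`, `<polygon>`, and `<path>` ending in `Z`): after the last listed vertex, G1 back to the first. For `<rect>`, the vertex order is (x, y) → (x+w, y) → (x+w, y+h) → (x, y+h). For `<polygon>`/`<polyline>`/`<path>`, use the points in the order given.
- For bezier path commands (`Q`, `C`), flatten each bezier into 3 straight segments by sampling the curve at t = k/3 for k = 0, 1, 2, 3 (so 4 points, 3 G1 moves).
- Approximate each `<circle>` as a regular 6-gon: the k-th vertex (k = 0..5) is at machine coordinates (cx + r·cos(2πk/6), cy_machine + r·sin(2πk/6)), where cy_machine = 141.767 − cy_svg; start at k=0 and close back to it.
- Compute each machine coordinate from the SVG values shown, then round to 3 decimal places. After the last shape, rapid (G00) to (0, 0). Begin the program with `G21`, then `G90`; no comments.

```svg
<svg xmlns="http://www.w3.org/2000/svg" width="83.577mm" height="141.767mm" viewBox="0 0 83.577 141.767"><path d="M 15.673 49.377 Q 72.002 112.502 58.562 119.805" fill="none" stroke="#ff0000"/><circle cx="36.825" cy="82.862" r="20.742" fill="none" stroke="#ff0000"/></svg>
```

G21
G90
G00 X15.673 Y92.390
M4 S239
G1 X45.474 Y56.509 F2417
G1 X59.770 Y33.033
G1 X58.562 Y21.962
M5
G00 X57.567 Y58.905
M4 S239
G1 X47.196 Y76.868 F2417
G1 X26.454 Y76.868
G1 X16.083 Y58.905
G1 X26.454 Y40.942
G1 X47.196 Y40.942
G1 X57.567 Y58.905
M5
G00 X0.000 Y0.000

Since the viewBox matches the mm dimensions, user units are millimetres directly. The only transform is the Y-flip y_m = 141.767 − y_svg.

Shape 1 is a quadratic bezier drawn with `<path>`. Its stroke #ff0000 means engrave at S239, F2417. After flipping Y the toolpath is (15.673,92.390) → (45.474,56.509) → (59.770,33.033) → (58.562,21.962).

Shape 2 is a circle drawn with `<circle>`. Its stroke #ff0000 means engrave at S239, F2417. After flipping Y the toolpath is (57.567,58.905) → (47.196,76.868) → (26.454,76.868) → (16.083,58.905) → (26.454,40.942) → (47.196,40.942) → (57.567,58.905), returning to the start.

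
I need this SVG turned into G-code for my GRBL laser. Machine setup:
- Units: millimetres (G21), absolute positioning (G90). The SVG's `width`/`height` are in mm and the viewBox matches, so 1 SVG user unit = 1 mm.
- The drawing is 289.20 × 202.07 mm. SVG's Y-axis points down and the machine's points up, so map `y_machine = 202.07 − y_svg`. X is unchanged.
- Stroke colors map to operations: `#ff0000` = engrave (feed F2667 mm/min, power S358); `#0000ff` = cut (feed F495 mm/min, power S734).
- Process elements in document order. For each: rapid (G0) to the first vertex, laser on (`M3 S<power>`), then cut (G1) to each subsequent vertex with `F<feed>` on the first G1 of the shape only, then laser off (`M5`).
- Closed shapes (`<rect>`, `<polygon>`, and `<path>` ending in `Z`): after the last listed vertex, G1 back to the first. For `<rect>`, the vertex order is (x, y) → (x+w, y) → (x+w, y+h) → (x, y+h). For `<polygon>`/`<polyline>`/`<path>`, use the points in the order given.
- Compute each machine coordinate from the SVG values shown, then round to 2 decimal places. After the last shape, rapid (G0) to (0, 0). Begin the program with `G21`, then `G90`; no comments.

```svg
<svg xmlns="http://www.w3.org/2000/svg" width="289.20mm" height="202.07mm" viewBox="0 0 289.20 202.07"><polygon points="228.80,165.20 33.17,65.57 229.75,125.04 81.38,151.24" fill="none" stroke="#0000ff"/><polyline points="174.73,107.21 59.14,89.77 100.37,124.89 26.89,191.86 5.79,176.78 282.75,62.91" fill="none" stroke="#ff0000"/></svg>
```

viewBox `0 0 289.20 202.07` with mm width/height → 1 unit = 1 mm. Flip: y_m = 202.07 − y_svg.

**Shape 1** — `<polygon>` closed polygon, stroke `#0000ff` → cut (S734, F495). Machine vertices: (228.80,36.87) → (33.17,136.50) → (229.75,77.03) → (81.38,50.83) → (228.80,36.87). Closed: final G1 returns to the first vertex.

**Shape 2** — `<polyline>` open polyline, stroke `#ff0000` → engrave (S358, F2667). Machine vertices: (174.73,94.86) → (59.14,112.30) → (100.37,77.18) → (26.89,10.21) → (5.79,25.29) → (282.75,139.16). Open path.

G21
G90
G0 X228.80 Y36.87
M3 S734
G1 X33.17 Y136.50 F495
G1 X229.75 Y77.03
G1 X81.38 Y50.83
G1 X228.80 Y36.87
M5
G0 X174.73 Y94.86
M3 S358
G1 X59.14 Y112.30 F2667
G1 X100.37 Y77.18
G1 X26.89 Y10.21
G1 X5.79 Y25.29
G1 X282.75 Y139.16
M5
G0 X0.00 Y0.00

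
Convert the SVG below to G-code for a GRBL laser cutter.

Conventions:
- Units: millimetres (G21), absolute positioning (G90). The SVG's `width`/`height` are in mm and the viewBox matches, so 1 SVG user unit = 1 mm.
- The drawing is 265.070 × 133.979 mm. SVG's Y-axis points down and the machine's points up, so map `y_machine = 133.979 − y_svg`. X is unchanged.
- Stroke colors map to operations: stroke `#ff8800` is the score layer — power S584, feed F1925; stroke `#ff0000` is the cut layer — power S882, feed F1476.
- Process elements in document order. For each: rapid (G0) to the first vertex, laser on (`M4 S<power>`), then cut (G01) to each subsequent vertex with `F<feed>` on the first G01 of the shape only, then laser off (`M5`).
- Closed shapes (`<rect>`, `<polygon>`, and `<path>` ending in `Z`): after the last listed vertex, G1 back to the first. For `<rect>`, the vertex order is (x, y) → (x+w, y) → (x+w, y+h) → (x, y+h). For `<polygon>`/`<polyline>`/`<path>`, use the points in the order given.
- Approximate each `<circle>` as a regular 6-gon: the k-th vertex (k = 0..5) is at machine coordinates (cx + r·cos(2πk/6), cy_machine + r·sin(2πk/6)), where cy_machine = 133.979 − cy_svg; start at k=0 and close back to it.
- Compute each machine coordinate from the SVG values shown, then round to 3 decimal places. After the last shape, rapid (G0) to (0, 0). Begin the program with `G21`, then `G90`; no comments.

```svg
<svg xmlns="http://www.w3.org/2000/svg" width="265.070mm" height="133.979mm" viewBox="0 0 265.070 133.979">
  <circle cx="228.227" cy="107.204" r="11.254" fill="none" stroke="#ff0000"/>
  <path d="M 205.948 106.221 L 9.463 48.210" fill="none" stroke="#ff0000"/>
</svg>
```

1 u = 1 mm; y_m = 133.979 − y.

[1] `<circle>` circle, #ff0000→cut S882 F1476: (239.481,26.775) → (233.854,36.521) → (222.600,36.521) → (216.973,26.775) → (222.600,17.029) → (233.854,17.029) → (239.481,26.775) (closed)

[2] `<path>` line segment, #ff0000→cut S882 F1476: (205.948,27.758) → (9.463,85.769)

G21
G90
G0 X239.481 Y26.775
M4 S882
G01 X233.854 Y36.521 F1476
G01 X222.600 Y36.521
G01 X216.973 Y26.775
G01 X222.600 Y17.029
G01 X233.854 Y17.029
G01 X239.481 Y26.775
M5
G0 X205.948 Y27.758
M4 S882
G01 X9.463 Y85.769 F1476
M5
G0 X0.000 Y0.000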